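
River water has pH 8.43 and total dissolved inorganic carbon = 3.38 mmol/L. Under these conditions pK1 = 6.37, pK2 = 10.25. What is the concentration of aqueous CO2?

α₀ = 1 / (1 + K1/[H⁺] + K1K2/[H⁺]²) = 1 / (1 + 10^+2.06 + 10^+0.24)
   = 1 / (1 + 114.82 + 1.7378) = 1/117.55 = 0.008507
[CO2*] = α₀ × DIC = 0.008507 × 3.38 = 0.0288 mmol/L

[CO2*] = 0.0288 mmol/L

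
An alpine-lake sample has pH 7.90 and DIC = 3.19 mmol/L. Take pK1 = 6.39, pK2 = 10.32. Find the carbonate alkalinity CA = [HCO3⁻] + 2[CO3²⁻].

CA = 3.11 mmol/L

CA = [HCO3⁻] + 2[CO3²⁻] = (α₁ + 2α₂)·DIC
At pH 7.90: [H⁺]/K1 = 10^-1.51 = 0.030903, K2/[H⁺] = 10^-2.42 = 0.0038019
α₁ = 1/(1 + 0.030903 + 0.0038019) = 1/1.0347 = 0.9665; α₂ = α₁·K2/[H⁺] = 0.003674
α₁ + 2α₂ = 0.9738
CA = 0.9738 × 3.19 = 3.11 mmol/L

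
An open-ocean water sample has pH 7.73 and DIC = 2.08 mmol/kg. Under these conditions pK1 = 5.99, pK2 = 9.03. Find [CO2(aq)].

α₀ = 1 / (1 + K1/[H⁺] + K1K2/[H⁺]²) = 1 / (1 + 10^+1.74 + 10^+0.44)
   = 1 / (1 + 54.954 + 2.7542) = 1/58.708 = 0.01703
[CO2*] = α₀ × DIC = 0.01703 × 2.08 = 0.0354 mmol/kg

[CO2*] = 0.0354 mmol/kg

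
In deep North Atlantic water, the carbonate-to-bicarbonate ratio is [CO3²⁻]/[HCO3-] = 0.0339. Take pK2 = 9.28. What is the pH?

pH = 7.81

From K2 = [H⁺][CO3²⁻]/[HCO3-]:  pH = pK2 + log₁₀([CO3²⁻]/[HCO3-])
log₁₀(0.0339) = -1.470
pH = 9.28 + (-1.470) = 7.81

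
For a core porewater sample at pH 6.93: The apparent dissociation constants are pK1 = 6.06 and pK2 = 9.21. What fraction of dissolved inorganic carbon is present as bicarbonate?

α₁ = 1 / (1 + [H⁺]/K1 + K2/[H⁺]) = 1 / (1 + 10^-0.87 + 10^-2.28)
   = 1 / (1 + 0.13490 + 0.0052481) = 1/1.1401 = 0.8771

α₁ = 0.877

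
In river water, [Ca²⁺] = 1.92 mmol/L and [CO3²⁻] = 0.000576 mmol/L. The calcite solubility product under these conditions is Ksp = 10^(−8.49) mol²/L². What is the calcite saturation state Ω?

Ω = 0.342

Ksp = 10^(−8.49) = 3.236×10^-9
Ω = [Ca²⁺][CO3²⁻]/Ksp = (1.92×10^-3)(0.000576×10^-3) / 3.236×10^-9 = 0.342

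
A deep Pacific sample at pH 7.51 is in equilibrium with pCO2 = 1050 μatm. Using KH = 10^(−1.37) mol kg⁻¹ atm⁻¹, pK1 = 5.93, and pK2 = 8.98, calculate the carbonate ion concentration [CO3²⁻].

[CO3²⁻] = 0.0577 mmol/kg

[CO2*] = KH · pCO2 = 10^(−1.37) × 1050×10^-6 = 4.479×10^-5 mol/kg
α₀ = 1/(1 + K1/[H⁺] + K1K2/[H⁺]²) = 1/(1 + 10^+1.58 + 10^+0.11) = 0.02481
DIC = [CO2*]/α₀ = 4.479×10^-5 / 0.02481 = 1.805 mmol/kg
[CO3²⁻] = α₂·DIC; α₂ = 0.03196, so [CO3²⁻] = 0.03196 × 1.805 = 0.0577 mmol/kg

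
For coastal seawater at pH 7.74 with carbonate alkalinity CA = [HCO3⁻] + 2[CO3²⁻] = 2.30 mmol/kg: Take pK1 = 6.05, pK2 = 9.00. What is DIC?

DIC = 2.23 mmol/kg

CA = [HCO3⁻] + 2[CO3²⁻] = (α₁ + 2α₂)·DIC
At pH 7.74: [H⁺]/K1 = 10^-1.69 = 0.020417, K2/[H⁺] = 10^-1.26 = 0.054954
α₁ = 1/(1 + 0.020417 + 0.054954) = 1/1.0754 = 0.9299; α₂ = α₁·K2/[H⁺] = 0.05110
α₁ + 2α₂ = 1.0321
DIC = CA / (α₁ + 2α₂) = 2.30 / 1.0321 = 2.23 mmol/kg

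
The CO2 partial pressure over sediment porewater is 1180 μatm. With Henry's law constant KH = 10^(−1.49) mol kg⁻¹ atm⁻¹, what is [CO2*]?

[CO2*] = 38.2 μmol/kg

KH = 10^(−1.49) = 3.236×10^-2 mol kg⁻¹ atm⁻¹
[CO2*] = KH · pCO2 = 3.236×10^-2 × 1180×10^-6 atm = 3.82×10^-5 mol/kg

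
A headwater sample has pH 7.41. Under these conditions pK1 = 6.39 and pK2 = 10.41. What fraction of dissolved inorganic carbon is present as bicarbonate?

α₁ = 1 / (1 + [H⁺]/K1 + K2/[H⁺]) = 1 / (1 + 10^-1.02 + 10^-3.00)
   = 1 / (1 + 0.095499 + 0.0010000) = 1/1.0965 = 0.9120

α₁ = 0.912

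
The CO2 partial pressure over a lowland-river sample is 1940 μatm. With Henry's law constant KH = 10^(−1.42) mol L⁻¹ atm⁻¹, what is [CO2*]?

KH = 10^(−1.42) = 3.802×10^-2 mol L⁻¹ atm⁻¹
[CO2*] = KH · pCO2 = 3.802×10^-2 × 1940×10^-6 atm = 7.38×10^-5 mol/L

[CO2*] = 73.8 μmol/L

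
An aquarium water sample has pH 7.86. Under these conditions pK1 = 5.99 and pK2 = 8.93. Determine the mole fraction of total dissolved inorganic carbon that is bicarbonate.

α₁ = 0.910

α₁ = 1 / (1 + [H⁺]/K1 + K2/[H⁺]) = 1 / (1 + 10^-1.87 + 10^-1.07)
   = 1 / (1 + 0.013490 + 0.085114) = 1/1.0986 = 0.9102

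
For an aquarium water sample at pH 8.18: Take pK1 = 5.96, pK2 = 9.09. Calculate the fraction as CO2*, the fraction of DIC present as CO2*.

α₀ = 1 / (1 + K1/[H⁺] + K1K2/[H⁺]²) = 1 / (1 + 10^+2.22 + 10^+1.31)
   = 1 / (1 + 165.96 + 20.417) = 1/187.38 = 0.005337

α₀ = 0.00534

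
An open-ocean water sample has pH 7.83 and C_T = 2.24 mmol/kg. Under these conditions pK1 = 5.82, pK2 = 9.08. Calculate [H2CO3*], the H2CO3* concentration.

[CO2*] = 0.0205 mmol/kg

α₀ = 1 / (1 + K1/[H⁺] + K1K2/[H⁺]²) = 1 / (1 + 10^+2.01 + 10^+0.76)
   = 1 / (1 + 102.33 + 5.7544) = 1/109.08 = 0.009167
[CO2*] = α₀ × DIC = 0.009167 × 2.24 = 0.0205 mmol/kg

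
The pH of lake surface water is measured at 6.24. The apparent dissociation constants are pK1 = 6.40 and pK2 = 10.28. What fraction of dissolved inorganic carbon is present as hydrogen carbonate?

α₁ = 1 / (1 + [H⁺]/K1 + K2/[H⁺]) = 1 / (1 + 10^+0.16 + 10^-4.04)
   = 1 / (1 + 1.4454 + 9.1201×10^-5) = 1/2.4455 = 0.4089

α₁ = 0.409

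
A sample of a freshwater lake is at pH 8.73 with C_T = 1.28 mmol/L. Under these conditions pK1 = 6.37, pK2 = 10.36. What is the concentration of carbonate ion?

[CO3²⁻] = 0.0292 mmol/L

α₂ = 1 / (1 + [H⁺]/K2 + [H⁺]²/(K1K2)) = 1 / (1 + 10^+1.63 + 10^-0.73)
   = 1 / (1 + 42.658 + 0.18621) = 1/43.844 = 0.02281
[CO3²⁻] = α₂ × DIC = 0.02281 × 1.28 = 0.0292 mmol/L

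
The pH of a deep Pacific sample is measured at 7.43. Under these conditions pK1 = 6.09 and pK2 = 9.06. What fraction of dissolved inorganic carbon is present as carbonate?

α₂ = 1 / (1 + [H⁺]/K2 + [H⁺]²/(K1K2)) = 1 / (1 + 10^+1.63 + 10^+0.29)
   = 1 / (1 + 42.658 + 1.9498) = 1/45.608 = 0.02193

α₂ = 0.0219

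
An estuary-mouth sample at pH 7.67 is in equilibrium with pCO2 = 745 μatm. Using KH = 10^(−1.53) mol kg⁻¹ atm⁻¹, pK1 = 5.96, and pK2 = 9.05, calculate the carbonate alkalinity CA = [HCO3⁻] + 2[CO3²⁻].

CA = 1.22 mmol/kg

[CO2*] = KH · pCO2 = 10^(−1.53) × 745×10^-6 = 2.199×10^-5 mol/kg
α₀ = 1/(1 + K1/[H⁺] + K1K2/[H⁺]²) = 1/(1 + 10^+1.71 + 10^+0.33) = 0.01837
DIC = [CO2*]/α₀ = 2.199×10^-5 / 0.01837 = 1.197 mmol/kg
CA = (α₁ + 2α₂)·DIC = (0.9423 + 2×0.03928) × 1.197 = 1.22 mmol/kg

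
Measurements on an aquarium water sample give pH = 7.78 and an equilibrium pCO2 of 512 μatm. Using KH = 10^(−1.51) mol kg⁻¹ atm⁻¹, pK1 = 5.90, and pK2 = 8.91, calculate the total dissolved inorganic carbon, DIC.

[CO2*] = KH · pCO2 = 10^(−1.51) × 512×10^-6 = 1.582×10^-5 mol/kg
α₀ = 1/(1 + K1/[H⁺] + K1K2/[H⁺]²) = 1/(1 + 10^+1.88 + 10^+0.75) = 0.01212
DIC = [CO2*]/α₀ = 1.582×10^-5 / 0.01212 = 1.31 mmol/kg

DIC = 1.31 mmol/kg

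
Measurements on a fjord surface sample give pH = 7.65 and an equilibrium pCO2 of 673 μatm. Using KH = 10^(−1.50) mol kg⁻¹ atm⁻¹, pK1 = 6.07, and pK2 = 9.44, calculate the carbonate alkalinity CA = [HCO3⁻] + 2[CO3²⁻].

CA = 0.835 mmol/kg

[CO2*] = KH · pCO2 = 10^(−1.50) × 673×10^-6 = 2.128×10^-5 mol/kg
α₀ = 1/(1 + K1/[H⁺] + K1K2/[H⁺]²) = 1/(1 + 10^+1.58 + 10^-0.21) = 0.02523
DIC = [CO2*]/α₀ = 2.128×10^-5 / 0.02523 = 0.8435 mmol/kg
CA = (α₁ + 2α₂)·DIC = (0.9592 + 2×0.01556) × 0.8435 = 0.835 mmol/kg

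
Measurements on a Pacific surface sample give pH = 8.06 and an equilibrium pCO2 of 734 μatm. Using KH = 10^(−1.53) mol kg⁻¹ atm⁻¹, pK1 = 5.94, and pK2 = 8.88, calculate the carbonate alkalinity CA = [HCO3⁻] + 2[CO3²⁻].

[CO2*] = KH · pCO2 = 10^(−1.53) × 734×10^-6 = 2.166×10^-5 mol/kg
α₀ = 1/(1 + K1/[H⁺] + K1K2/[H⁺]²) = 1/(1 + 10^+2.12 + 10^+1.30) = 0.006545
DIC = [CO2*]/α₀ = 2.166×10^-5 / 0.006545 = 3.309 mmol/kg
CA = (α₁ + 2α₂)·DIC = (0.8629 + 2×0.1306) × 3.309 = 3.72 mmol/kg

CA = 3.72 mmol/kg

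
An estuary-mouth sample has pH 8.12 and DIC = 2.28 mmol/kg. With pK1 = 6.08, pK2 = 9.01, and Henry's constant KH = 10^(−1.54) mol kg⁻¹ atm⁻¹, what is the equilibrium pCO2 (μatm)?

pCO2 = 634 μatm

α₀ = 1 / (1 + K1/[H⁺] + K1K2/[H⁺]²) = 1 / (1 + 10^+2.04 + 10^+1.15)
   = 1 / (1 + 109.65 + 14.125) = 1/124.77 = 0.008015
[CO2*] = α₀ × DIC = 0.008015 × 2.28 = 0.01827 mmol/kg = 18.27 μmol/kg
pCO2 = [CO2*]/KH = 1.827×10^-5 / 2.884×10^-2 = 634 μatm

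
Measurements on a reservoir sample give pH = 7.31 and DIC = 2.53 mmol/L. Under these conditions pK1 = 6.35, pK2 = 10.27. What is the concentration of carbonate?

α₂ = 1 / (1 + [H⁺]/K2 + [H⁺]²/(K1K2)) = 1 / (1 + 10^+2.96 + 10^+2.00)
   = 1 / (1 + 912.01 + 100.00) = 1/1013.0 = 0.0009872
[CO3²⁻] = α₂ × DIC = 0.0009872 × 2.53 = 0.00250 mmol/L = 2.50 μmol/L

[CO3²⁻] = 2.50 μmol/L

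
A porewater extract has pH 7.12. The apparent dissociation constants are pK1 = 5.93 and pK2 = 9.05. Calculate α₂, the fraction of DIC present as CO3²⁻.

α₂ = 1 / (1 + [H⁺]/K2 + [H⁺]²/(K1K2)) = 1 / (1 + 10^+1.93 + 10^+0.74)
   = 1 / (1 + 85.114 + 5.4954) = 1/91.609 = 0.01092

α₂ = 0.0109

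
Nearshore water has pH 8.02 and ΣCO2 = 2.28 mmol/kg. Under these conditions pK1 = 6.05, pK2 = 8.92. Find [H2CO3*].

[CO2*] = 0.0215 mmol/kg

α₀ = 1 / (1 + K1/[H⁺] + K1K2/[H⁺]²) = 1 / (1 + 10^+1.97 + 10^+1.07)
   = 1 / (1 + 93.325 + 11.749) = 1/106.07 = 0.009427
[CO2*] = α₀ × DIC = 0.009427 × 2.28 = 0.0215 mmol/kg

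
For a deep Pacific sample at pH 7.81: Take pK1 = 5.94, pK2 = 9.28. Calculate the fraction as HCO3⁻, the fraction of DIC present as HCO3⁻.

α₁ = 0.955

α₁ = 1 / (1 + [H⁺]/K1 + K2/[H⁺]) = 1 / (1 + 10^-1.87 + 10^-1.47)
   = 1 / (1 + 0.013490 + 0.033884) = 1/1.0474 = 0.9548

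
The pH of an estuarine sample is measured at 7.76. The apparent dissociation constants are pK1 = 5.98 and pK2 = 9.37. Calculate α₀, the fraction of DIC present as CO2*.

α₀ = 1 / (1 + K1/[H⁺] + K1K2/[H⁺]²) = 1 / (1 + 10^+1.78 + 10^+0.17)
   = 1 / (1 + 60.256 + 1.4791) = 1/62.735 = 0.01594

α₀ = 0.0159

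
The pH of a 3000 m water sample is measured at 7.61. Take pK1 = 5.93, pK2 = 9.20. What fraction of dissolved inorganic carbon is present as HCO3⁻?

α₁ = 1 / (1 + [H⁺]/K1 + K2/[H⁺]) = 1 / (1 + 10^-1.68 + 10^-1.59)
   = 1 / (1 + 0.020893 + 0.025704) = 1/1.0466 = 0.9555

α₁ = 0.955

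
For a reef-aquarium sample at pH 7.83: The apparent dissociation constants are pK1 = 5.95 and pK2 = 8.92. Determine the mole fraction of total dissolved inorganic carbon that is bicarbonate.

α₁ = 0.914

α₁ = 1 / (1 + [H⁺]/K1 + K2/[H⁺]) = 1 / (1 + 10^-1.88 + 10^-1.09)
   = 1 / (1 + 0.013183 + 0.081283) = 1/1.0945 = 0.9137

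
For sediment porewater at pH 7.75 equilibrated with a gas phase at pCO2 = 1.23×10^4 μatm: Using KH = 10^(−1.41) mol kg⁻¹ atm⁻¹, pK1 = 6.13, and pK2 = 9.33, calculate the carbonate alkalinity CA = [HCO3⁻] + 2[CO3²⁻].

[CO2*] = KH · pCO2 = 10^(−1.41) × 1.23×10^4×10^-6 = 4.785×10^-4 mol/kg
α₀ = 1/(1 + K1/[H⁺] + K1K2/[H⁺]²) = 1/(1 + 10^+1.62 + 10^+0.04) = 0.02284
DIC = [CO2*]/α₀ = 4.785×10^-4 / 0.02284 = 20.95 mmol/kg
CA = (α₁ + 2α₂)·DIC = (0.9521 + 2×0.02504) × 20.95 = 21.0 mmol/kg

CA = 21.0 mmol/kg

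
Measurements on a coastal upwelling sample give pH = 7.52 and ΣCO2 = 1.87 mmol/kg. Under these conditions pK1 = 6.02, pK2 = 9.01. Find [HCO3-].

α₁ = 1 / (1 + [H⁺]/K1 + K2/[H⁺]) = 1 / (1 + 10^-1.50 + 10^-1.49)
   = 1 / (1 + 0.031623 + 0.032359) = 1/1.0640 = 0.9399
[HCO3⁻] = α₁ × DIC = 0.9399 × 1.87 = 1.76 mmol/kg

[HCO3⁻] = 1.76 mmol/kg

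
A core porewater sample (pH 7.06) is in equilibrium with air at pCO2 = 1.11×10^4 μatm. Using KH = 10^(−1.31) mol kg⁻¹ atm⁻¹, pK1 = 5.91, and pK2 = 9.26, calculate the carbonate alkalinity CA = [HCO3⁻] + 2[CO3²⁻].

[CO2*] = KH · pCO2 = 10^(−1.31) × 1.11×10^4×10^-6 = 5.437×10^-4 mol/kg
α₀ = 1/(1 + K1/[H⁺] + K1K2/[H⁺]²) = 1/(1 + 10^+1.15 + 10^-1.05) = 0.06573
DIC = [CO2*]/α₀ = 5.437×10^-4 / 0.06573 = 8.271 mmol/kg
CA = (α₁ + 2α₂)·DIC = (0.9284 + 2×0.005858) × 8.271 = 7.78 mmol/kg

CA = 7.78 mmol/kg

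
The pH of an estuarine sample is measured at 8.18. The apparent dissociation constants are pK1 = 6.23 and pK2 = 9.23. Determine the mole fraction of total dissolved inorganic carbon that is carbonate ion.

α₂ = 1 / (1 + [H⁺]/K2 + [H⁺]²/(K1K2)) = 1 / (1 + 10^+1.05 + 10^-0.90)
   = 1 / (1 + 11.220 + 0.12589) = 1/12.346 = 0.08100

α₂ = 0.0810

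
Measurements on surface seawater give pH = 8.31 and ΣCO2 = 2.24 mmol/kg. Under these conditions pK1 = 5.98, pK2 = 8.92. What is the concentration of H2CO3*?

α₀ = 1 / (1 + K1/[H⁺] + K1K2/[H⁺]²) = 1 / (1 + 10^+2.33 + 10^+1.72)
   = 1 / (1 + 213.80 + 52.481) = 1/267.28 = 0.003741
[CO2*] = α₀ × DIC = 0.003741 × 2.24 = 0.00838 mmol/kg = 8.38 μmol/kg

[CO2*] = 8.38 μmol/kg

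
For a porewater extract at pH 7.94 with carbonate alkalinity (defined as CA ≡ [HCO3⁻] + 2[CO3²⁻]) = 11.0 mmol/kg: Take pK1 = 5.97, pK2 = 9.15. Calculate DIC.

CA = [HCO3⁻] + 2[CO3²⁻] = (α₁ + 2α₂)·DIC
At pH 7.94: [H⁺]/K1 = 10^-1.97 = 0.010715, K2/[H⁺] = 10^-1.21 = 0.061660
α₁ = 1/(1 + 0.010715 + 0.061660) = 1/1.0724 = 0.9325; α₂ = α₁·K2/[H⁺] = 0.05750
α₁ + 2α₂ = 1.0475
DIC = CA / (α₁ + 2α₂) = 11.0 / 1.0475 = 10.5 mmol/kg

DIC = 10.5 mmol/kg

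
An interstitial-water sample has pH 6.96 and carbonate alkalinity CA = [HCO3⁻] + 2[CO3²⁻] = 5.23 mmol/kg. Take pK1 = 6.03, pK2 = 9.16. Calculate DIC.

CA = [HCO3⁻] + 2[CO3²⁻] = (α₁ + 2α₂)·DIC
At pH 6.96: [H⁺]/K1 = 10^-0.93 = 0.11749, K2/[H⁺] = 10^-2.20 = 0.0063096
α₁ = 1/(1 + 0.11749 + 0.0063096) = 1/1.1238 = 0.8898; α₂ = α₁·K2/[H⁺] = 0.005615
α₁ + 2α₂ = 0.9011
DIC = CA / (α₁ + 2α₂) = 5.23 / 0.9011 = 5.80 mmol/kg

DIC = 5.80 mmol/kg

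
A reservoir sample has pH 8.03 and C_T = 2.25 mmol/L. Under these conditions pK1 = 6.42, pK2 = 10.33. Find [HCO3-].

[HCO3⁻] = 2.19 mmol/L

α₁ = 1 / (1 + [H⁺]/K1 + K2/[H⁺]) = 1 / (1 + 10^-1.61 + 10^-2.30)
   = 1 / (1 + 0.024547 + 0.0050119) = 1/1.0296 = 0.9713
[HCO3⁻] = α₁ × DIC = 0.9713 × 2.25 = 2.19 mmol/L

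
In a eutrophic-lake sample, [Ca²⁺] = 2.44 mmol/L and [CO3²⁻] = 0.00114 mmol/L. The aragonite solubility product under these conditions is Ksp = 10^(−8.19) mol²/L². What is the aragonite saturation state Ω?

Ω = 0.431

Ksp = 10^(−8.19) = 6.457×10^-9
Ω = [Ca²⁺][CO3²⁻]/Ksp = (2.44×10^-3)(0.00114×10^-3) / 6.457×10^-9 = 0.431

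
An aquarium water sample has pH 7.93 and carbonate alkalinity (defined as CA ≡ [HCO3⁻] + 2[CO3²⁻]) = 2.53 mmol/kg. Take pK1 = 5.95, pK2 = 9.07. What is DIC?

CA = [HCO3⁻] + 2[CO3²⁻] = (α₁ + 2α₂)·DIC
At pH 7.93: [H⁺]/K1 = 10^-1.98 = 0.010471, K2/[H⁺] = 10^-1.14 = 0.072444
α₁ = 1/(1 + 0.010471 + 0.072444) = 1/1.0829 = 0.9234; α₂ = α₁·K2/[H⁺] = 0.06690
α₁ + 2α₂ = 1.0572
DIC = CA / (α₁ + 2α₂) = 2.53 / 1.0572 = 2.39 mmol/kg

DIC = 2.39 mmol/kg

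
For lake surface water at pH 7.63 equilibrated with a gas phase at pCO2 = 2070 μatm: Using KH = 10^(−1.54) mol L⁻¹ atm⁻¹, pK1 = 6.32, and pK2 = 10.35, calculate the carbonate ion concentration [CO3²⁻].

[CO3²⁻] = 2.32 μmol/L

[CO2*] = KH · pCO2 = 10^(−1.54) × 2070×10^-6 = 5.970×10^-5 mol/L
α₀ = 1/(1 + K1/[H⁺] + K1K2/[H⁺]²) = 1/(1 + 10^+1.31 + 10^-1.41) = 0.04661
DIC = [CO2*]/α₀ = 5.970×10^-5 / 0.04661 = 1.281 mmol/L
[CO3²⁻] = α₂·DIC; α₂ = 0.001813, so [CO3²⁻] = 0.001813 × 1.281 = 0.00232 mmol/L = 2.32 μmol/L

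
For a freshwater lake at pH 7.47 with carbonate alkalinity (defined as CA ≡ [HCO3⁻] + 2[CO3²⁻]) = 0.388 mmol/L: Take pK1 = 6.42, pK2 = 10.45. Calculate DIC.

DIC = 0.422 mmol/L

CA = [HCO3⁻] + 2[CO3²⁻] = (α₁ + 2α₂)·DIC
At pH 7.47: [H⁺]/K1 = 10^-1.05 = 0.089125, K2/[H⁺] = 10^-2.98 = 0.0010471
α₁ = 1/(1 + 0.089125 + 0.0010471) = 1/1.0902 = 0.9173; α₂ = α₁·K2/[H⁺] = 0.0009605
α₁ + 2α₂ = 0.9192
DIC = CA / (α₁ + 2α₂) = 0.388 / 0.9192 = 0.422 mmol/L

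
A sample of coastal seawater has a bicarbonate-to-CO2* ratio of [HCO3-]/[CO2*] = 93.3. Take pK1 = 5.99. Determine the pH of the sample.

From K1 = [H⁺][HCO3-]/[CO2*]:  pH = pK1 + log₁₀([HCO3-]/[CO2*])
log₁₀(93.3) = +1.970
pH = 5.99 + (+1.970) = 7.96

pH = 7.96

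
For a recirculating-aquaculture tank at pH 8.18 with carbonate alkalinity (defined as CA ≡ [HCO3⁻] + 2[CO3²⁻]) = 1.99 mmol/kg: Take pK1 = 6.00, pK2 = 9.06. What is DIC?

DIC = 1.79 mmol/kg

CA = [HCO3⁻] + 2[CO3²⁻] = (α₁ + 2α₂)·DIC
At pH 8.18: [H⁺]/K1 = 10^-2.18 = 0.0066069, K2/[H⁺] = 10^-0.88 = 0.13183
α₁ = 1/(1 + 0.0066069 + 0.13183) = 1/1.1384 = 0.8784; α₂ = α₁·K2/[H⁺] = 0.1158
α₁ + 2α₂ = 1.1100
DIC = CA / (α₁ + 2α₂) = 1.99 / 1.1100 = 1.79 mmol/kg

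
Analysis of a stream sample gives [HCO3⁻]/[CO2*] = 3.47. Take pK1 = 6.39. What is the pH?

From K1 = [H⁺][HCO3⁻]/[CO2*]:  pH = pK1 + log₁₀([HCO3⁻]/[CO2*])
log₁₀(3.47) = +0.540
pH = 6.39 + (+0.540) = 6.93

pH = 6.93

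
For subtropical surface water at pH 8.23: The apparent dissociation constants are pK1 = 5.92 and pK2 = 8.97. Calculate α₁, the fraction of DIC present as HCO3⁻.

α₁ = 1 / (1 + [H⁺]/K1 + K2/[H⁺]) = 1 / (1 + 10^-2.31 + 10^-0.74)
   = 1 / (1 + 0.0048978 + 0.18197) = 1/1.1869 = 0.8426

α₁ = 0.843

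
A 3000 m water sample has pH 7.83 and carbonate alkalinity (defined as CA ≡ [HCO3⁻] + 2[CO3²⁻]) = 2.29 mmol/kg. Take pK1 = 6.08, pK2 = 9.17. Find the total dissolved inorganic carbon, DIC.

CA = [HCO3⁻] + 2[CO3²⁻] = (α₁ + 2α₂)·DIC
At pH 7.83: [H⁺]/K1 = 10^-1.75 = 0.017783, K2/[H⁺] = 10^-1.34 = 0.045709
α₁ = 1/(1 + 0.017783 + 0.045709) = 1/1.0635 = 0.9403; α₂ = α₁·K2/[H⁺] = 0.04298
α₁ + 2α₂ = 1.0263
DIC = CA / (α₁ + 2α₂) = 2.29 / 1.0263 = 2.23 mmol/kg

DIC = 2.23 mmol/kg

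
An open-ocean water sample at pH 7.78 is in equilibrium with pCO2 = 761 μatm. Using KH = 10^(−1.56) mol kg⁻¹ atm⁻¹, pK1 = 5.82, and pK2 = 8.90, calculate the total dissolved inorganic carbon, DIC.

DIC = 2.08 mmol/kg

[CO2*] = KH · pCO2 = 10^(−1.56) × 761×10^-6 = 2.096×10^-5 mol/kg
α₀ = 1/(1 + K1/[H⁺] + K1K2/[H⁺]²) = 1/(1 + 10^+1.96 + 10^+0.84) = 0.01009
DIC = [CO2*]/α₀ = 2.096×10^-5 / 0.01009 = 2.08 mmol/kg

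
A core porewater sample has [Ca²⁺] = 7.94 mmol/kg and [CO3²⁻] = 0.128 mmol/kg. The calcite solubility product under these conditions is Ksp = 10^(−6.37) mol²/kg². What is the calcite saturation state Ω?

Ω = 2.38

Ksp = 10^(−6.37) = 4.266×10^-7
Ω = [Ca²⁺][CO3²⁻]/Ksp = (7.94×10^-3)(0.128×10^-3) / 4.266×10^-7 = 2.38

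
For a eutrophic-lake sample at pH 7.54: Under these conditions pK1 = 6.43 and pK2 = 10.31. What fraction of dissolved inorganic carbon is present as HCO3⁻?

α₁ = 1 / (1 + [H⁺]/K1 + K2/[H⁺]) = 1 / (1 + 10^-1.11 + 10^-2.77)
   = 1 / (1 + 0.077625 + 0.0016982) = 1/1.0793 = 0.9265

α₁ = 0.927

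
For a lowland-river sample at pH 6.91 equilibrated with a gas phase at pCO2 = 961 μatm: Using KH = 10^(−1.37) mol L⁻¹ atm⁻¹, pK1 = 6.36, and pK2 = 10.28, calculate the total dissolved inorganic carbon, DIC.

DIC = 0.187 mmol/L

[CO2*] = KH · pCO2 = 10^(−1.37) × 961×10^-6 = 4.099×10^-5 mol/L
α₀ = 1/(1 + K1/[H⁺] + K1K2/[H⁺]²) = 1/(1 + 10^+0.55 + 10^-2.82) = 0.2198
DIC = [CO2*]/α₀ = 4.099×10^-5 / 0.2198 = 0.187 mmol/L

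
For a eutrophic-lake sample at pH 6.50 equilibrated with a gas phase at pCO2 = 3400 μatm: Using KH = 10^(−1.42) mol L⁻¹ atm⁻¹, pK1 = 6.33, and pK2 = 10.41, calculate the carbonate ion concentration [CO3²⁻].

[CO3²⁻] = 0.0235 μmol/L

[CO2*] = KH · pCO2 = 10^(−1.42) × 3400×10^-6 = 1.293×10^-4 mol/L
α₀ = 1/(1 + K1/[H⁺] + K1K2/[H⁺]²) = 1/(1 + 10^+0.17 + 10^-3.74) = 0.4033
DIC = [CO2*]/α₀ = 1.293×10^-4 / 0.4033 = 0.3205 mmol/L
[CO3²⁻] = α₂·DIC; α₂ = 7.340×10^-5, so [CO3²⁻] = 7.340×10^-5 × 0.3205 = 2.35×10^-5 mmol/L = 0.0235 μmol/L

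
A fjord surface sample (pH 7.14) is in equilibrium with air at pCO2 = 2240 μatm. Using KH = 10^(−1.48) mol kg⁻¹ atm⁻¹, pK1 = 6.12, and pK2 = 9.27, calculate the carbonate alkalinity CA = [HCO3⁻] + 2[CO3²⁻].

[CO2*] = KH · pCO2 = 10^(−1.48) × 2240×10^-6 = 7.417×10^-5 mol/kg
α₀ = 1/(1 + K1/[H⁺] + K1K2/[H⁺]²) = 1/(1 + 10^+1.02 + 10^-1.11) = 0.08659
DIC = [CO2*]/α₀ = 7.417×10^-5 / 0.08659 = 0.8566 mmol/kg
CA = (α₁ + 2α₂)·DIC = (0.9067 + 2×0.006721) × 0.8566 = 0.788 mmol/kg

CA = 0.788 mmol/kg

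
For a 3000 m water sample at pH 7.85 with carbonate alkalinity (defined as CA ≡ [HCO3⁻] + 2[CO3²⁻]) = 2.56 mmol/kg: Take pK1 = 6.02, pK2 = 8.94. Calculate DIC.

CA = [HCO3⁻] + 2[CO3²⁻] = (α₁ + 2α₂)·DIC
At pH 7.85: [H⁺]/K1 = 10^-1.83 = 0.014791, K2/[H⁺] = 10^-1.09 = 0.081283
α₁ = 1/(1 + 0.014791 + 0.081283) = 1/1.0961 = 0.9123; α₂ = α₁·K2/[H⁺] = 0.07416
α₁ + 2α₂ = 1.0607
DIC = CA / (α₁ + 2α₂) = 2.56 / 1.0607 = 2.41 mmol/kg

DIC = 2.41 mmol/kg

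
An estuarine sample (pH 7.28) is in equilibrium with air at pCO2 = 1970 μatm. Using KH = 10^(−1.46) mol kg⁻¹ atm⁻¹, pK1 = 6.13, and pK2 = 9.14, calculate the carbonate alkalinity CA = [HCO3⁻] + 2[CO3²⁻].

CA = 0.992 mmol/kg

[CO2*] = KH · pCO2 = 10^(−1.46) × 1970×10^-6 = 6.831×10^-5 mol/kg
α₀ = 1/(1 + K1/[H⁺] + K1K2/[H⁺]²) = 1/(1 + 10^+1.15 + 10^-0.71) = 0.06527
DIC = [CO2*]/α₀ = 6.831×10^-5 / 0.06527 = 1.046 mmol/kg
CA = (α₁ + 2α₂)·DIC = (0.9220 + 2×0.01273) × 1.046 = 0.992 mmol/kg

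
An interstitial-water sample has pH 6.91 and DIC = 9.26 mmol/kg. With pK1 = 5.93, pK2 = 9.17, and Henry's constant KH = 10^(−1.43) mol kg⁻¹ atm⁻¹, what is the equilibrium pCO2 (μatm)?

pCO2 = 2.35×10^4 μatm

α₀ = 1 / (1 + K1/[H⁺] + K1K2/[H⁺]²) = 1 / (1 + 10^+0.98 + 10^-1.28)
   = 1 / (1 + 9.5499 + 0.052481) = 1/10.602 = 0.09432
[CO2*] = α₀ × DIC = 0.09432 × 9.26 = 0.8734 mmol/kg
pCO2 = [CO2*]/KH = 8.734×10^-4 / 3.715×10^-2 = 2.35×10^4 μatm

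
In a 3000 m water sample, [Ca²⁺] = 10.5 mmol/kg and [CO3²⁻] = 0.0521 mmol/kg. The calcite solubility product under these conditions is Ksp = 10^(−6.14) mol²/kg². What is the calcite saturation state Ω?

Ω = 0.755

Ksp = 10^(−6.14) = 7.244×10^-7
Ω = [Ca²⁺][CO3²⁻]/Ksp = (10.5×10^-3)(0.0521×10^-3) / 7.244×10^-7 = 0.755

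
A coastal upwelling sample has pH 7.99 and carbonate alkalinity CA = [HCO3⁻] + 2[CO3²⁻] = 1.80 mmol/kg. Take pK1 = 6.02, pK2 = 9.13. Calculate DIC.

DIC = 1.70 mmol/kg

CA = [HCO3⁻] + 2[CO3²⁻] = (α₁ + 2α₂)·DIC
At pH 7.99: [H⁺]/K1 = 10^-1.97 = 0.010715, K2/[H⁺] = 10^-1.14 = 0.072444
α₁ = 1/(1 + 0.010715 + 0.072444) = 1/1.0832 = 0.9232; α₂ = α₁·K2/[H⁺] = 0.06688
α₁ + 2α₂ = 1.0570
DIC = CA / (α₁ + 2α₂) = 1.80 / 1.0570 = 1.70 mmol/kg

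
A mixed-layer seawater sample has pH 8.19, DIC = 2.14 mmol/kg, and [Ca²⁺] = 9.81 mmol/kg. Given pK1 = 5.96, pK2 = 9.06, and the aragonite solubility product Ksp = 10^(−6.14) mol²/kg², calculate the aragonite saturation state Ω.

α₂ = 1 / (1 + [H⁺]/K2 + [H⁺]²/(K1K2)) = 1 / (1 + 10^+0.87 + 10^-1.36)
   = 1 / (1 + 7.4131 + 0.043652) = 1/8.4568 = 0.1182
[CO3²⁻] = α₂ × DIC = 0.1182 × 2.14 = 0.2531 mmol/kg
Ksp = 10^(−6.14) = 7.244×10^-7
Ω = [Ca²⁺][CO3²⁻]/Ksp = (9.81×10^-3)(2.531×10^-4) / 7.244×10^-7 = 3.43

Ω = 3.43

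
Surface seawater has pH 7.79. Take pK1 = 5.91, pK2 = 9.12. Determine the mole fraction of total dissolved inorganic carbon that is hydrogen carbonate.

α₁ = 0.943

α₁ = 1 / (1 + [H⁺]/K1 + K2/[H⁺]) = 1 / (1 + 10^-1.88 + 10^-1.33)
   = 1 / (1 + 0.013183 + 0.046774) = 1/1.0600 = 0.9434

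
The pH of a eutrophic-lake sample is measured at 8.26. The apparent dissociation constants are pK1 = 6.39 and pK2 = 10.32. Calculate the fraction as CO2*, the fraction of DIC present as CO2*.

α₀ = 1 / (1 + K1/[H⁺] + K1K2/[H⁺]²) = 1 / (1 + 10^+1.87 + 10^-0.19)
   = 1 / (1 + 74.131 + 0.64565) = 1/75.777 = 0.01320

α₀ = 0.0132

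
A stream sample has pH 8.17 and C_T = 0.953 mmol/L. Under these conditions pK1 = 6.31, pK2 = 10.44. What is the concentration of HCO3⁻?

[HCO3⁻] = 0.935 mmol/L

α₁ = 1 / (1 + [H⁺]/K1 + K2/[H⁺]) = 1 / (1 + 10^-1.86 + 10^-2.27)
   = 1 / (1 + 0.013804 + 0.0053703) = 1/1.0192 = 0.9812
[HCO3⁻] = α₁ × DIC = 0.9812 × 0.953 = 0.935 mmol/L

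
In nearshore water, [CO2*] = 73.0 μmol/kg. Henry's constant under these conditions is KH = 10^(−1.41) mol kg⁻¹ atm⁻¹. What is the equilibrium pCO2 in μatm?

pCO2 = 1880 μatm

KH = 10^(−1.41) = 3.890×10^-2 mol kg⁻¹ atm⁻¹
pCO2 = [CO2*]/KH = 73.0×10^-6 / 3.890×10^-2 = 1.88×10^-3 atm = 1880 μatm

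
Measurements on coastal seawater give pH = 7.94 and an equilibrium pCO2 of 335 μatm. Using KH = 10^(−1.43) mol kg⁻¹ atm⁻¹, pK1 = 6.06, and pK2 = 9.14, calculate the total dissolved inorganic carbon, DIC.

[CO2*] = KH · pCO2 = 10^(−1.43) × 335×10^-6 = 1.245×10^-5 mol/kg
α₀ = 1/(1 + K1/[H⁺] + K1K2/[H⁺]²) = 1/(1 + 10^+1.88 + 10^+0.68) = 0.01225
DIC = [CO2*]/α₀ = 1.245×10^-5 / 0.01225 = 1.02 mmol/kg

DIC = 1.02 mmol/kg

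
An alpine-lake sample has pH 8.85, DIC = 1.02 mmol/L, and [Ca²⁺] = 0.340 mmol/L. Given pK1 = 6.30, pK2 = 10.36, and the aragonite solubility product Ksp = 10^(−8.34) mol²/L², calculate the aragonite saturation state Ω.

α₂ = 1 / (1 + [H⁺]/K2 + [H⁺]²/(K1K2)) = 1 / (1 + 10^+1.51 + 10^-1.04)
   = 1 / (1 + 32.359 + 0.091201) = 1/33.451 = 0.02989
[CO3²⁻] = α₂ × DIC = 0.02989 × 1.02 = 0.03049 mmol/L
Ksp = 10^(−8.34) = 4.571×10^-9
Ω = [Ca²⁺][CO3²⁻]/Ksp = (0.340×10^-3)(3.049×10^-5) / 4.571×10^-9 = 2.27

Ω = 2.27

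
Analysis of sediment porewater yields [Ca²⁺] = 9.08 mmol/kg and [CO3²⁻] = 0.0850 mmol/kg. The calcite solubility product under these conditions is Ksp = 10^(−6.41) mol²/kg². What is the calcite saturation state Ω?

Ksp = 10^(−6.41) = 3.890×10^-7
Ω = [Ca²⁺][CO3²⁻]/Ksp = (9.08×10^-3)(0.0850×10^-3) / 3.890×10^-7 = 1.98

Ω = 1.98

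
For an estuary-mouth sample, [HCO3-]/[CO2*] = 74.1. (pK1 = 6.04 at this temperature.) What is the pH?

pH = 7.91

From K1 = [H⁺][HCO3-]/[CO2*]:  pH = pK1 + log₁₀([HCO3-]/[CO2*])
log₁₀(74.1) = +1.870
pH = 6.04 + (+1.870) = 7.91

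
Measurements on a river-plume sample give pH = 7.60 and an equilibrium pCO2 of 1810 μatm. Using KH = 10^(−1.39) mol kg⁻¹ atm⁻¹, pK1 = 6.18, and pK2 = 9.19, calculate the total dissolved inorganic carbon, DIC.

DIC = 2.06 mmol/kg

[CO2*] = KH · pCO2 = 10^(−1.39) × 1810×10^-6 = 7.374×10^-5 mol/kg
α₀ = 1/(1 + K1/[H⁺] + K1K2/[H⁺]²) = 1/(1 + 10^+1.42 + 10^-0.17) = 0.03574
DIC = [CO2*]/α₀ = 7.374×10^-5 / 0.03574 = 2.06 mmol/kg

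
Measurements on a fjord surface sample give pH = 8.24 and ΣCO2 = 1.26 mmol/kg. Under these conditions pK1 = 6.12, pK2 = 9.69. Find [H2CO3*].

[CO2*] = 9.16 μmol/kg

α₀ = 1 / (1 + K1/[H⁺] + K1K2/[H⁺]²) = 1 / (1 + 10^+2.12 + 10^+0.67)
   = 1 / (1 + 131.83 + 4.6774) = 1/137.50 = 0.007273
[CO2*] = α₀ × DIC = 0.007273 × 1.26 = 0.00916 mmol/kg = 9.16 μmol/kg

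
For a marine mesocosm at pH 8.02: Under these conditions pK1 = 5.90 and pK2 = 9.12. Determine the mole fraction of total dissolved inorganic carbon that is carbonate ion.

α₂ = 0.0731

α₂ = 1 / (1 + [H⁺]/K2 + [H⁺]²/(K1K2)) = 1 / (1 + 10^+1.10 + 10^-1.02)
   = 1 / (1 + 12.589 + 0.095499) = 1/13.685 = 0.07307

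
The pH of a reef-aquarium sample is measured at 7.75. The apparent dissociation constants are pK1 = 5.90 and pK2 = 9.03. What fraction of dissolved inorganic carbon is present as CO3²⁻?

α₂ = 0.0492

α₂ = 1 / (1 + [H⁺]/K2 + [H⁺]²/(K1K2)) = 1 / (1 + 10^+1.28 + 10^-0.57)
   = 1 / (1 + 19.055 + 0.26915) = 1/20.324 = 0.04920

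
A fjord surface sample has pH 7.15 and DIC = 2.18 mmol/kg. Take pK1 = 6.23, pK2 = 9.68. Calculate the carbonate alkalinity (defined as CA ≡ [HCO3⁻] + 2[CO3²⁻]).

CA = [HCO3⁻] + 2[CO3²⁻] = (α₁ + 2α₂)·DIC
At pH 7.15: [H⁺]/K1 = 10^-0.92 = 0.12023, K2/[H⁺] = 10^-2.53 = 0.0029512
α₁ = 1/(1 + 0.12023 + 0.0029512) = 1/1.1232 = 0.8903; α₂ = α₁·K2/[H⁺] = 0.002628
α₁ + 2α₂ = 0.8956
CA = 0.8956 × 2.18 = 1.95 mmol/kg

CA = 1.95 mmol/kg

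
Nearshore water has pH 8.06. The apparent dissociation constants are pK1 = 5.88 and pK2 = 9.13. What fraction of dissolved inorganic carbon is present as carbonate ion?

α₂ = 1 / (1 + [H⁺]/K2 + [H⁺]²/(K1K2)) = 1 / (1 + 10^+1.07 + 10^-1.11)
   = 1 / (1 + 11.749 + 0.077625) = 1/12.827 = 0.07796

α₂ = 0.0780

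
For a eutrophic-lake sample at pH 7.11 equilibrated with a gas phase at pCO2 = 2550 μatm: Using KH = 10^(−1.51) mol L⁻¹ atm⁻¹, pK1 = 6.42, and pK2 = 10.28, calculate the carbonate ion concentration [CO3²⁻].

[CO2*] = KH · pCO2 = 10^(−1.51) × 2550×10^-6 = 7.880×10^-5 mol/L
α₀ = 1/(1 + K1/[H⁺] + K1K2/[H⁺]²) = 1/(1 + 10^+0.69 + 10^-2.48) = 0.1695
DIC = [CO2*]/α₀ = 7.880×10^-5 / 0.1695 = 0.4650 mmol/L
[CO3²⁻] = α₂·DIC; α₂ = 0.0005611, so [CO3²⁻] = 0.0005611 × 0.4650 = 0.000261 mmol/L = 0.261 μmol/L

[CO3²⁻] = 0.261 μmol/L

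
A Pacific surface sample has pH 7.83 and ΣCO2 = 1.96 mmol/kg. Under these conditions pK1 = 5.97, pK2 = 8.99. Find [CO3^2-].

α₂ = 1 / (1 + [H⁺]/K2 + [H⁺]²/(K1K2)) = 1 / (1 + 10^+1.16 + 10^-0.70)
   = 1 / (1 + 14.454 + 0.19953) = 1/15.654 = 0.06388
[CO3²⁻] = α₂ × DIC = 0.06388 × 1.96 = 0.125 mmol/kg

[CO3²⁻] = 0.125 mmol/kg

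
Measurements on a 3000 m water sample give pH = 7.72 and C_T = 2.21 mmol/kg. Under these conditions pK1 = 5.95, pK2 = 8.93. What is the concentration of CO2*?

[CO2*] = 0.0348 mmol/kg

α₀ = 1 / (1 + K1/[H⁺] + K1K2/[H⁺]²) = 1 / (1 + 10^+1.77 + 10^+0.56)
   = 1 / (1 + 58.884 + 3.6308) = 1/63.515 = 0.01574
[CO2*] = α₀ × DIC = 0.01574 × 2.21 = 0.0348 mmol/kg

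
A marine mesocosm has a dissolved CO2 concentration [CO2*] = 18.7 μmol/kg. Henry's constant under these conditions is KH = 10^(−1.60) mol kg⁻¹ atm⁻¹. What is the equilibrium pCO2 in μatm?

pCO2 = 744 μatm

KH = 10^(−1.60) = 2.512×10^-2 mol kg⁻¹ atm⁻¹
pCO2 = [CO2*]/KH = 18.7×10^-6 / 2.512×10^-2 = 7.44×10^-4 atm = 744 μatm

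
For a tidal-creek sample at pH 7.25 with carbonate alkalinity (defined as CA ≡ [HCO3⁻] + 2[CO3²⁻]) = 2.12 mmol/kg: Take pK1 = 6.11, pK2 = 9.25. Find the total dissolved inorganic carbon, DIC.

CA = [HCO3⁻] + 2[CO3²⁻] = (α₁ + 2α₂)·DIC
At pH 7.25: [H⁺]/K1 = 10^-1.14 = 0.072444, K2/[H⁺] = 10^-2.00 = 0.010000
α₁ = 1/(1 + 0.072444 + 0.010000) = 1/1.0824 = 0.9238; α₂ = α₁·K2/[H⁺] = 0.009238
α₁ + 2α₂ = 0.9423
DIC = CA / (α₁ + 2α₂) = 2.12 / 0.9423 = 2.25 mmol/kg

DIC = 2.25 mmol/kg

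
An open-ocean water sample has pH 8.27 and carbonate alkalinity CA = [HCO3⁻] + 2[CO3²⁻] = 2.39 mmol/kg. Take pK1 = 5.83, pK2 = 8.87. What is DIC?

CA = [HCO3⁻] + 2[CO3²⁻] = (α₁ + 2α₂)·DIC
At pH 8.27: [H⁺]/K1 = 10^-2.44 = 0.0036308, K2/[H⁺] = 10^-0.60 = 0.25119
α₁ = 1/(1 + 0.0036308 + 0.25119) = 1/1.2548 = 0.7969; α₂ = α₁·K2/[H⁺] = 0.2002
α₁ + 2α₂ = 1.1973
DIC = CA / (α₁ + 2α₂) = 2.39 / 1.1973 = 2.00 mmol/kg

DIC = 2.00 mmol/kg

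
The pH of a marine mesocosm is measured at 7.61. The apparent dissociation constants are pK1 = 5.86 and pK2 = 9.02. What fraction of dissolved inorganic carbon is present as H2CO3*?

α₀ = 0.0168

α₀ = 1 / (1 + K1/[H⁺] + K1K2/[H⁺]²) = 1 / (1 + 10^+1.75 + 10^+0.34)
   = 1 / (1 + 56.234 + 2.1878) = 1/59.422 = 0.01683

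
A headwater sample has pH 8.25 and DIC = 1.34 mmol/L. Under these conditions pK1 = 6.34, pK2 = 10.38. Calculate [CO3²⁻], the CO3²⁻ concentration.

α₂ = 1 / (1 + [H⁺]/K2 + [H⁺]²/(K1K2)) = 1 / (1 + 10^+2.13 + 10^+0.22)
   = 1 / (1 + 134.90 + 1.6596) = 1/137.56 = 0.007270
[CO3²⁻] = α₂ × DIC = 0.007270 × 1.34 = 0.00974 mmol/L = 9.74 μmol/L

[CO3²⁻] = 9.74 μmol/L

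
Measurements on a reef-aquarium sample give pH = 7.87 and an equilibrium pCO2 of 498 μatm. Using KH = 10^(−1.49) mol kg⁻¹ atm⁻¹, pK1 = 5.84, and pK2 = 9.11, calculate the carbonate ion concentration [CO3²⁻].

[CO3²⁻] = 0.0994 mmol/kg

[CO2*] = KH · pCO2 = 10^(−1.49) × 498×10^-6 = 1.611×10^-5 mol/kg
α₀ = 1/(1 + K1/[H⁺] + K1K2/[H⁺]²) = 1/(1 + 10^+2.03 + 10^+0.79) = 0.008748
DIC = [CO2*]/α₀ = 1.611×10^-5 / 0.008748 = 1.842 mmol/kg
[CO3²⁻] = α₂·DIC; α₂ = 0.05394, so [CO3²⁻] = 0.05394 × 1.842 = 0.0994 mmol/kg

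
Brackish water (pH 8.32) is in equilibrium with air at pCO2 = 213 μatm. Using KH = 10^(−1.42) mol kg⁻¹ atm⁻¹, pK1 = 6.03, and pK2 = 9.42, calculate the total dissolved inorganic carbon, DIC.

[CO2*] = KH · pCO2 = 10^(−1.42) × 213×10^-6 = 8.098×10^-6 mol/kg
α₀ = 1/(1 + K1/[H⁺] + K1K2/[H⁺]²) = 1/(1 + 10^+2.29 + 10^+1.19) = 0.004729
DIC = [CO2*]/α₀ = 8.098×10^-6 / 0.004729 = 1.71 mmol/kg

DIC = 1.71 mmol/kg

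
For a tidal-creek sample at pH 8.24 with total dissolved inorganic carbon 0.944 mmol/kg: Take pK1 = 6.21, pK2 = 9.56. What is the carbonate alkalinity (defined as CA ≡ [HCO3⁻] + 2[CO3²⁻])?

CA = 0.978 mmol/kg

CA = [HCO3⁻] + 2[CO3²⁻] = (α₁ + 2α₂)·DIC
At pH 8.24: [H⁺]/K1 = 10^-2.03 = 0.0093325, K2/[H⁺] = 10^-1.32 = 0.047863
α₁ = 1/(1 + 0.0093325 + 0.047863) = 1/1.0572 = 0.9459; α₂ = α₁·K2/[H⁺] = 0.04527
α₁ + 2α₂ = 1.0364
CA = 1.0364 × 0.944 = 0.978 mmol/kg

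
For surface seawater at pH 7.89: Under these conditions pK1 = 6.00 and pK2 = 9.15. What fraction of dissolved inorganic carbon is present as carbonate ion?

α₂ = 0.0515

α₂ = 1 / (1 + [H⁺]/K2 + [H⁺]²/(K1K2)) = 1 / (1 + 10^+1.26 + 10^-0.63)
   = 1 / (1 + 18.197 + 0.23442) = 1/19.431 = 0.05146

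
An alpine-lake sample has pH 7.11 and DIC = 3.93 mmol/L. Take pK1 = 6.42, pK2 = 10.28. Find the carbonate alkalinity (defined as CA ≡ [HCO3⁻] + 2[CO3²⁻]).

CA = 3.27 mmol/L

CA = [HCO3⁻] + 2[CO3²⁻] = (α₁ + 2α₂)·DIC
At pH 7.11: [H⁺]/K1 = 10^-0.69 = 0.20417, K2/[H⁺] = 10^-3.17 = 0.00067608
α₁ = 1/(1 + 0.20417 + 0.00067608) = 1/1.2048 = 0.8300; α₂ = α₁·K2/[H⁺] = 0.0005611
α₁ + 2α₂ = 0.8311
CA = 0.8311 × 3.93 = 3.27 mmol/L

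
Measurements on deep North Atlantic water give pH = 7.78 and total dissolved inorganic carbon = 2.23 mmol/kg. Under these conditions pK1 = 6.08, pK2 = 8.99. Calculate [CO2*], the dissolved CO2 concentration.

[CO2*] = 0.0411 mmol/kg

α₀ = 1 / (1 + K1/[H⁺] + K1K2/[H⁺]²) = 1 / (1 + 10^+1.70 + 10^+0.49)
   = 1 / (1 + 50.119 + 3.0903) = 1/54.209 = 0.01845
[CO2*] = α₀ × DIC = 0.01845 × 2.23 = 0.0411 mmol/kg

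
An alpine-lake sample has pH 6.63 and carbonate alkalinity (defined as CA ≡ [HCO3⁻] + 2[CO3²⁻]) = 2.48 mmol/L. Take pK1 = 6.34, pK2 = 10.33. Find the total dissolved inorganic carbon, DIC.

CA = [HCO3⁻] + 2[CO3²⁻] = (α₁ + 2α₂)·DIC
At pH 6.63: [H⁺]/K1 = 10^-0.29 = 0.51286, K2/[H⁺] = 10^-3.70 = 0.00019953
α₁ = 1/(1 + 0.51286 + 0.00019953) = 1/1.5131 = 0.6609; α₂ = α₁·K2/[H⁺] = 0.0001319
α₁ + 2α₂ = 0.6612
DIC = CA / (α₁ + 2α₂) = 2.48 / 0.6612 = 3.75 mmol/L

DIC = 3.75 mmol/L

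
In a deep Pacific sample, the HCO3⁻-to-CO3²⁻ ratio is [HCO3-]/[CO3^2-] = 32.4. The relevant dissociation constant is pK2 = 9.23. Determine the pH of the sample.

pH = 7.72

From K2 = [H⁺][CO3^2-]/[HCO3-]:  pH = pK2 − log₁₀([HCO3-]/[CO3^2-])
log₁₀(32.4) = +1.511
pH = 9.23 − (+1.511) = 7.72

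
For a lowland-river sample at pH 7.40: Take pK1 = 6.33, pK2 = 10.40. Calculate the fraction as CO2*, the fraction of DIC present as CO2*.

α₀ = 1 / (1 + K1/[H⁺] + K1K2/[H⁺]²) = 1 / (1 + 10^+1.07 + 10^-1.93)
   = 1 / (1 + 11.749 + 0.011749) = 1/12.761 = 0.07837

α₀ = 0.0784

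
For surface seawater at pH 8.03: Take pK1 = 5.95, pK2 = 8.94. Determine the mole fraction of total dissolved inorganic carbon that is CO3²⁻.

α₂ = 0.109

α₂ = 1 / (1 + [H⁺]/K2 + [H⁺]²/(K1K2)) = 1 / (1 + 10^+0.91 + 10^-1.17)
   = 1 / (1 + 8.1283 + 0.067608) = 1/9.1959 = 0.1087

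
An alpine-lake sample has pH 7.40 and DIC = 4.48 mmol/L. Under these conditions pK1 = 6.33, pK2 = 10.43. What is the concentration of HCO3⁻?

α₁ = 1 / (1 + [H⁺]/K1 + K2/[H⁺]) = 1 / (1 + 10^-1.07 + 10^-3.03)
   = 1 / (1 + 0.085114 + 0.00093325) = 1/1.0860 = 0.9208
[HCO3⁻] = α₁ × DIC = 0.9208 × 4.48 = 4.13 mmol/L

[HCO3⁻] = 4.13 mmol/L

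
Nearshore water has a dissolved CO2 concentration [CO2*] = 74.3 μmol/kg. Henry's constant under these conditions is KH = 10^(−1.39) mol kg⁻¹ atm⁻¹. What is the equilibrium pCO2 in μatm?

pCO2 = 1820 μatm

KH = 10^(−1.39) = 4.074×10^-2 mol kg⁻¹ atm⁻¹
pCO2 = [CO2*]/KH = 74.3×10^-6 / 4.074×10^-2 = 1.82×10^-3 atm = 1820 μatm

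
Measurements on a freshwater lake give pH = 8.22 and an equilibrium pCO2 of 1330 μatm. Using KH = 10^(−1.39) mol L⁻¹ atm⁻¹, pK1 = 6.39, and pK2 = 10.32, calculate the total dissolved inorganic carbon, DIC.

[CO2*] = KH · pCO2 = 10^(−1.39) × 1330×10^-6 = 5.418×10^-5 mol/L
α₀ = 1/(1 + K1/[H⁺] + K1K2/[H⁺]²) = 1/(1 + 10^+1.83 + 10^-0.27) = 0.01446
DIC = [CO2*]/α₀ = 5.418×10^-5 / 0.01446 = 3.75 mmol/L

DIC = 3.75 mmol/L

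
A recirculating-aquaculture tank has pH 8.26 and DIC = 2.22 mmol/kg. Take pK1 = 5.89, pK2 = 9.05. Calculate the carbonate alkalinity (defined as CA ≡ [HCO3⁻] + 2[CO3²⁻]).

CA = [HCO3⁻] + 2[CO3²⁻] = (α₁ + 2α₂)·DIC
At pH 8.26: [H⁺]/K1 = 10^-2.37 = 0.0042658, K2/[H⁺] = 10^-0.79 = 0.16218
α₁ = 1/(1 + 0.0042658 + 0.16218) = 1/1.1664 = 0.8573; α₂ = α₁·K2/[H⁺] = 0.1390
α₁ + 2α₂ = 1.1354
CA = 1.1354 × 2.22 = 2.52 mmol/kg

CA = 2.52 mmol/kg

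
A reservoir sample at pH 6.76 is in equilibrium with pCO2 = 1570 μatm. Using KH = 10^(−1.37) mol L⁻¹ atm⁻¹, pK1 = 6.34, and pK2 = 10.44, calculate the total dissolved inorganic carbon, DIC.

[CO2*] = KH · pCO2 = 10^(−1.37) × 1570×10^-6 = 6.697×10^-5 mol/L
α₀ = 1/(1 + K1/[H⁺] + K1K2/[H⁺]²) = 1/(1 + 10^+0.42 + 10^-3.26) = 0.2754
DIC = [CO2*]/α₀ = 6.697×10^-5 / 0.2754 = 0.243 mmol/L

DIC = 0.243 mmol/L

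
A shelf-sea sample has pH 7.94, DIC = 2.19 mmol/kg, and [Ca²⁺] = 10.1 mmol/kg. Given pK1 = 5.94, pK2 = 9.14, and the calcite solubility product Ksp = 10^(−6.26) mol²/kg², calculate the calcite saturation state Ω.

Ω = 2.37

α₂ = 1 / (1 + [H⁺]/K2 + [H⁺]²/(K1K2)) = 1 / (1 + 10^+1.20 + 10^-0.80)
   = 1 / (1 + 15.849 + 0.15849) = 1/17.007 = 0.05880
[CO3²⁻] = α₂ × DIC = 0.05880 × 2.19 = 0.1288 mmol/kg
Ksp = 10^(−6.26) = 5.495×10^-7
Ω = [Ca²⁺][CO3²⁻]/Ksp = (10.1×10^-3)(1.288×10^-4) / 5.495×10^-7 = 2.37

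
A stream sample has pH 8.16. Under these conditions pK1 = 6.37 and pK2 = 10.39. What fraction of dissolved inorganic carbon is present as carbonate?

α₂ = 0.00576

α₂ = 1 / (1 + [H⁺]/K2 + [H⁺]²/(K1K2)) = 1 / (1 + 10^+2.23 + 10^+0.44)
   = 1 / (1 + 169.82 + 2.7542) = 1/173.58 = 0.005761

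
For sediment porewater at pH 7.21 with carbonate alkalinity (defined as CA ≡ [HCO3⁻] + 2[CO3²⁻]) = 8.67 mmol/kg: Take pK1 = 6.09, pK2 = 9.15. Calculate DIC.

CA = [HCO3⁻] + 2[CO3²⁻] = (α₁ + 2α₂)·DIC
At pH 7.21: [H⁺]/K1 = 10^-1.12 = 0.075858, K2/[H⁺] = 10^-1.94 = 0.011482
α₁ = 1/(1 + 0.075858 + 0.011482) = 1/1.0873 = 0.9197; α₂ = α₁·K2/[H⁺] = 0.01056
α₁ + 2α₂ = 0.9408
DIC = CA / (α₁ + 2α₂) = 8.67 / 0.9408 = 9.22 mmol/kg

DIC = 9.22 mmol/kg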